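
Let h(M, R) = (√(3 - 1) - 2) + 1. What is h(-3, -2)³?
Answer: -7 + 5*√2 ≈ 0.071068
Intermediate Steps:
h(M, R) = -1 + √2 (h(M, R) = (√2 - 2) + 1 = (-2 + √2) + 1 = -1 + √2)
h(-3, -2)³ = (-1 + √2)³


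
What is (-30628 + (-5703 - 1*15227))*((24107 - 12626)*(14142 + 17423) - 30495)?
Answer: -18682931706660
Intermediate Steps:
(-30628 + (-5703 - 1*15227))*((24107 - 12626)*(14142 + 17423) - 30495) = (-30628 + (-5703 - 15227))*(11481*31565 - 30495) = (-30628 - 20930)*(362397765 - 30495) = -51558*362367270 = -18682931706660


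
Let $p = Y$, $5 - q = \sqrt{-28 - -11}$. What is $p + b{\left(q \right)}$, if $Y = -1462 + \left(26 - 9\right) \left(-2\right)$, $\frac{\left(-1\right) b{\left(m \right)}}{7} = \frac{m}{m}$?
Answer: $-1503$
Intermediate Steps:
$q = 5 - i \sqrt{17}$ ($q = 5 - \sqrt{-28 - -11} = 5 - \sqrt{-28 + 11} = 5 - \sqrt{-17} = 5 - i \sqrt{17} \approx 5.0 - 4.1231 i$)
$b{\left(m \right)} = -7$ ($b{\left(m \right)} = - 7 \frac{m}{m} = \left(-7\right) 1 = -7$)
$Y = -1496$ ($Y = -1462 + 17 \left(-2\right) = -1462 - 34 = -1496$)
$p = -1496$
$p + b{\left(q \right)} = -1496 - 7 = -1503$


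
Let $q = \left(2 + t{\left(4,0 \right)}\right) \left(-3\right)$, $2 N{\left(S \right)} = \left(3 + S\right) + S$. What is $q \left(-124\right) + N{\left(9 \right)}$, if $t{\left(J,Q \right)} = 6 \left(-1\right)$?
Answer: $- \frac{2955}{2} \approx -1477.5$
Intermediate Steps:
$N{\left(S \right)} = \frac{3}{2} + S$ ($N{\left(S \right)} = \frac{\left(3 + S\right) + S}{2} = \frac{3 + 2 S}{2} = \frac{3}{2} + S$)
$t{\left(J,Q \right)} = -6$
$q = 12$ ($q = \left(2 - 6\right) \left(-3\right) = \left(-4\right) \left(-3\right) = 12$)
$q \left(-124\right) + N{\left(9 \right)} = 12 \left(-124\right) + \left(\frac{3}{2} + 9\right) = -1488 + \frac{21}{2} = - \frac{2955}{2}$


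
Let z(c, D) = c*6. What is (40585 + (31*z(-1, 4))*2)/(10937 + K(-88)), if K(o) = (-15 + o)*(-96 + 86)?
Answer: 40213/11967 ≈ 3.3603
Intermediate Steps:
z(c, D) = 6*c
K(o) = 150 - 10*o (K(o) = (-15 + o)*(-10) = 150 - 10*o)
(40585 + (31*z(-1, 4))*2)/(10937 + K(-88)) = (40585 + (31*(6*(-1)))*2)/(10937 + (150 - 10*(-88))) = (40585 + (31*(-6))*2)/(10937 + (150 + 880)) = (40585 - 186*2)/(10937 + 1030) = (40585 - 372)/11967 = 40213*(1/11967) = 40213/11967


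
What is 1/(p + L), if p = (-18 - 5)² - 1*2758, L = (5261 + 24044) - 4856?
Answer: 1/22220 ≈ 4.5004e-5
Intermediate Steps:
L = 24449 (L = 29305 - 4856 = 24449)
p = -2229 (p = (-23)² - 2758 = 529 - 2758 = -2229)
1/(p + L) = 1/(-2229 + 24449) = 1/22220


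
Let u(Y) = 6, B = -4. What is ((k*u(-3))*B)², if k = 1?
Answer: 576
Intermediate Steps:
((k*u(-3))*B)² = ((1*6)*(-4))² = (6*(-4))² = (-24)² = 576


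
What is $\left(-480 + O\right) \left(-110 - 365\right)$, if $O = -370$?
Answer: $403750$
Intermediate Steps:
$\left(-480 + O\right) \left(-110 - 365\right) = \left(-480 - 370\right) \left(-110 - 365\right) = \left(-850\right) \left(-475\right) = 403750$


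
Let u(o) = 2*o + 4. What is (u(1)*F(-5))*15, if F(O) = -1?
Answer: -90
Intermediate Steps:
u(o) = 4 + 2*o
(u(1)*F(-5))*15 = ((4 + 2*1)*(-1))*15 = ((4 + 2)*(-1))*15 = (6*(-1))*15 = -6*15 = -90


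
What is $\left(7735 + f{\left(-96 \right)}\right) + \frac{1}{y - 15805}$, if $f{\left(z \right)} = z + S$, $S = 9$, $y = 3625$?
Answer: $\frac{93152639}{12180} \approx 7648.0$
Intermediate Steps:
$f{\left(z \right)} = 9 + z$ ($f{\left(z \right)} = z + 9 = 9 + z$)
$\left(7735 + f{\left(-96 \right)}\right) + \frac{1}{y - 15805} = \left(7735 + \left(9 - 96\right)\right) + \frac{1}{3625 - 15805} = \left(7735 - 87\right) + \frac{1}{-12180} = 7648 - \frac{1}{12180} = \frac{93152639}{12180}$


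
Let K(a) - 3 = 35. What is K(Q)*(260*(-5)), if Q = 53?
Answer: -49400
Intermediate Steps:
K(a) = 38 (K(a) = 3 + 35 = 38)
K(Q)*(260*(-5)) = 38*(260*(-5)) = 38*(-1300) = -49400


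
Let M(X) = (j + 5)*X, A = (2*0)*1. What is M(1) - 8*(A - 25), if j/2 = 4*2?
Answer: 221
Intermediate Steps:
j = 16 (j = 2*(4*2) = 2*8 = 16)
A = 0 (A = 0*1 = 0)
M(X) = 21*X (M(X) = (16 + 5)*X = 21*X)
M(1) - 8*(A - 25) = 21*1 - 8*(0 - 25) = 21 - 8*(-25) = 21 + 200 = 221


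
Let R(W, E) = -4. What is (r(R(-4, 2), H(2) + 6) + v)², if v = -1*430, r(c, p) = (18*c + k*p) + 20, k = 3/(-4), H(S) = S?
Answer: 238144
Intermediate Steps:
k = -¾ (k = 3*(-¼) = -¾ ≈ -0.75000)
r(c, p) = 20 + 18*c - 3*p/4 (r(c, p) = (18*c - 3*p/4) + 20 = 20 + 18*c - 3*p/4)
v = -430
(r(R(-4, 2), H(2) + 6) + v)² = ((20 + 18*(-4) - 3*(2 + 6)/4) - 430)² = ((20 - 72 - ¾*8) - 430)² = ((20 - 72 - 6) - 430)² = (-58 - 430)² = (-488)² = 238144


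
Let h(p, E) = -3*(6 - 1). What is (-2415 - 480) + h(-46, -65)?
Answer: -2910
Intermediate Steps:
h(p, E) = -15 (h(p, E) = -3*5 = -15)
(-2415 - 480) + h(-46, -65) = (-2415 - 480) - 15 = -2895 - 15 = -2910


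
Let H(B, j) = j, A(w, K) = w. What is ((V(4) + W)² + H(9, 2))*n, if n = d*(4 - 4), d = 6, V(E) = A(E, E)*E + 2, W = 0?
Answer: 0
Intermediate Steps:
V(E) = 2 + E² (V(E) = E*E + 2 = E² + 2 = 2 + E²)
n = 0 (n = 6*(4 - 4) = 6*0 = 0)
((V(4) + W)² + H(9, 2))*n = (((2 + 4²) + 0)² + 2)*0 = (((2 + 16) + 0)² + 2)*0 = ((18 + 0)² + 2)*0 = (18² + 2)*0 = (324 + 2)*0 = 326*0 = 0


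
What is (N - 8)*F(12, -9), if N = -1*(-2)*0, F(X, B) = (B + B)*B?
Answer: -1296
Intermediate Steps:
F(X, B) = 2*B² (F(X, B) = (2*B)*B = 2*B²)
N = 0 (N = 2*0 = 0)
(N - 8)*F(12, -9) = (0 - 8)*(2*(-9)²) = -16*81 = -8*162 = -1296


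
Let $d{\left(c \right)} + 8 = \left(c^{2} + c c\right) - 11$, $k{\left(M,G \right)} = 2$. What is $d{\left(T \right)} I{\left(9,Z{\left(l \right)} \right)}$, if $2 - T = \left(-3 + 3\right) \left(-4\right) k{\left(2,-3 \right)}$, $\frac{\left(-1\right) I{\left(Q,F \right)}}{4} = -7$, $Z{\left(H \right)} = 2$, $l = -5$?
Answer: $-308$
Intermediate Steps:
$I{\left(Q,F \right)} = 28$ ($I{\left(Q,F \right)} = \left(-4\right) \left(-7\right) = 28$)
$T = 2$ ($T = 2 - \left(-3 + 3\right) \left(-4\right) 2 = 2 - 0 \left(-4\right) 2 = 2 - 0 \cdot 2 = 2 - 0 = 2 + 0 = 2$)
$d{\left(c \right)} = -19 + 2 c^{2}$ ($d{\left(c \right)} = -8 - \left(11 - c^{2} - c c\right) = -8 + \left(\left(c^{2} + c^{2}\right) - 11\right) = -8 + \left(2 c^{2} - 11\right) = -8 + \left(-11 + 2 c^{2}\right) = -19 + 2 c^{2}$)
$d{\left(T \right)} I{\left(9,Z{\left(l \right)} \right)} = \left(-19 + 2 \cdot 2^{2}\right) 28 = \left(-19 + 2 \cdot 4\right) 28 = \left(-19 + 8\right) 28 = \left(-11\right) 28 = -308$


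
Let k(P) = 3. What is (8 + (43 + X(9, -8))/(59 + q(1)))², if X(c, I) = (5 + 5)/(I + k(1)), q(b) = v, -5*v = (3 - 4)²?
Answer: 6538249/86436 ≈ 75.643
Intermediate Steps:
v = -⅕ (v = -(3 - 4)²/5 = -⅕*(-1)² = -⅕*1 = -⅕ ≈ -0.20000)
q(b) = -⅕
X(c, I) = 10/(3 + I) (X(c, I) = (5 + 5)/(I + 3) = 10/(3 + I))
(8 + (43 + X(9, -8))/(59 + q(1)))² = (8 + (43 + 10/(3 - 8))/(59 - ⅕))² = (8 + (43 + 10/(-5))/(294/5))² = (8 + (43 + 10*(-⅕))*(5/294))² = (8 + (43 - 2)*(5/294))² = (8 + 41*(5/294))² = (8 + 205/294)² = (2557/294)² = 6538249/86436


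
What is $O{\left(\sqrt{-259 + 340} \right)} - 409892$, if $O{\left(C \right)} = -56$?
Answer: $-409948$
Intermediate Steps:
$O{\left(\sqrt{-259 + 340} \right)} - 409892 = -56 - 409892 = -409948$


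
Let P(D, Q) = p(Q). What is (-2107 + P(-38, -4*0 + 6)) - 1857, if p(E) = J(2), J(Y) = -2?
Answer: -3966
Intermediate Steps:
p(E) = -2
P(D, Q) = -2
(-2107 + P(-38, -4*0 + 6)) - 1857 = (-2107 - 2) - 1857 = -2109 - 1857 = -3966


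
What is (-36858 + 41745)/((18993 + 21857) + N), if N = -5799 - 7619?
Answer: 181/1016 ≈ 0.17815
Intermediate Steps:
N = -13418
(-36858 + 41745)/((18993 + 21857) + N) = (-36858 + 41745)/((18993 + 21857) - 13418) = 4887/(40850 - 13418) = 4887/27432 = 4887*(1/27432) = 181/1016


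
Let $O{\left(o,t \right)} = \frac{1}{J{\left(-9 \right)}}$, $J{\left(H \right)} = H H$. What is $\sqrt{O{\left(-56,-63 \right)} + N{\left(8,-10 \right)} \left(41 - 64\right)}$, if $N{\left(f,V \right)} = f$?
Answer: $\frac{i \sqrt{14903}}{9} \approx 13.564 i$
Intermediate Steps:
$J{\left(H \right)} = H^{2}$
$O{\left(o,t \right)} = \frac{1}{81}$ ($O{\left(o,t \right)} = \frac{1}{\left(-9\right)^{2}} = \frac{1}{81}$)
$\sqrt{O{\left(-56,-63 \right)} + N{\left(8,-10 \right)} \left(41 - 64\right)} = \sqrt{\frac{1}{81} + 8 \left(41 - 64\right)} = \sqrt{\frac{1}{81} + 8 \left(-23\right)} = \sqrt{\frac{1}{81} - 184} = \sqrt{- \frac{14903}{81}} = \frac{i \sqrt{14903}}{9}$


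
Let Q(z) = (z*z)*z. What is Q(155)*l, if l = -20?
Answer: -74477500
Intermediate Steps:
Q(z) = z**3 (Q(z) = z**2*z = z**3)
Q(155)*l = 155**3*(-20) = 3723875*(-20) = -74477500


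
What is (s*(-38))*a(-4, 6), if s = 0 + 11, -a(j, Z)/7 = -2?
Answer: -5852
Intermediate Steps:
a(j, Z) = 14 (a(j, Z) = -7*(-2) = 14)
s = 11
(s*(-38))*a(-4, 6) = (11*(-38))*14 = -418*14 = -5852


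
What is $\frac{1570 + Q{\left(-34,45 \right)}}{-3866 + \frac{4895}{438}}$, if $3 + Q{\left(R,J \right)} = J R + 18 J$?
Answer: $- \frac{370986}{1688413} \approx -0.21972$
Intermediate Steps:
$Q{\left(R,J \right)} = -3 + 18 J + J R$ ($Q{\left(R,J \right)} = -3 + \left(J R + 18 J\right) = -3 + \left(18 J + J R\right) = -3 + 18 J + J R$)
$\frac{1570 + Q{\left(-34,45 \right)}}{-3866 + \frac{4895}{438}} = \frac{1570 + \left(-3 + 18 \cdot 45 + 45 \left(-34\right)\right)}{-3866 + \frac{4895}{438}} = \frac{1570 - 723}{-3866 + 4895 \cdot \frac{1}{438}} = \frac{1570 - 723}{-3866 + \frac{4895}{438}} = \frac{847}{- \frac{1688413}{438}} = 847 \left(- \frac{438}{1688413}\right) = - \frac{370986}{1688413}$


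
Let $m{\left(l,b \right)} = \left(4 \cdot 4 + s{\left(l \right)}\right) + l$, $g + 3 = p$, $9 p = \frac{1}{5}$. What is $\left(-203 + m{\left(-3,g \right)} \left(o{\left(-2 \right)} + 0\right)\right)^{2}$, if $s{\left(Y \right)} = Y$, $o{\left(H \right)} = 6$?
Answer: $20449$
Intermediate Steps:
$p = \frac{1}{45}$ ($p = \frac{1}{9 \cdot 5} = \frac{1}{9} \cdot \frac{1}{5} = \frac{1}{45} \approx 0.022222$)
$g = - \frac{134}{45}$ ($g = -3 + \frac{1}{45} = - \frac{134}{45} \approx -2.9778$)
$m{\left(l,b \right)} = 16 + 2 l$ ($m{\left(l,b \right)} = \left(4 \cdot 4 + l\right) + l = \left(16 + l\right) + l = 16 + 2 l$)
$\left(-203 + m{\left(-3,g \right)} \left(o{\left(-2 \right)} + 0\right)\right)^{2} = \left(-203 + \left(16 + 2 \left(-3\right)\right) \left(6 + 0\right)\right)^{2} = \left(-203 + \left(16 - 6\right) 6\right)^{2} = \left(-203 + 10 \cdot 6\right)^{2} = \left(-203 + 60\right)^{2} = \left(-143\right)^{2} = 20449$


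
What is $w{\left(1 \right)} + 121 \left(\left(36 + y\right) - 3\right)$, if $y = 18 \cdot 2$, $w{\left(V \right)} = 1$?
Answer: $8350$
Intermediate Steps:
$y = 36$
$w{\left(1 \right)} + 121 \left(\left(36 + y\right) - 3\right) = 1 + 121 \left(\left(36 + 36\right) - 3\right) = 1 + 121 \left(72 - 3\right) = 1 + 121 \cdot 69 = 1 + 8349 = 8350$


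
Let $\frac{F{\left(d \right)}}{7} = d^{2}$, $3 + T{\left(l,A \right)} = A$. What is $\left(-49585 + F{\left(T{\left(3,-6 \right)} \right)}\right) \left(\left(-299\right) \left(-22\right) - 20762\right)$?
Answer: $695271312$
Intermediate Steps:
$T{\left(l,A \right)} = -3 + A$
$F{\left(d \right)} = 7 d^{2}$
$\left(-49585 + F{\left(T{\left(3,-6 \right)} \right)}\right) \left(\left(-299\right) \left(-22\right) - 20762\right) = \left(-49585 + 7 \left(-3 - 6\right)^{2}\right) \left(\left(-299\right) \left(-22\right) - 20762\right) = \left(-49585 + 7 \left(-9\right)^{2}\right) \left(6578 - 20762\right) = \left(-49585 + 7 \cdot 81\right) \left(-14184\right) = \left(-49585 + 567\right) \left(-14184\right) = \left(-49018\right) \left(-14184\right) = 695271312$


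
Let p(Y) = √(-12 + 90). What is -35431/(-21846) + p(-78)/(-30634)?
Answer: 3221/1986 - √78/30634 ≈ 1.6216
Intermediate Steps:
p(Y) = √78
-35431/(-21846) + p(-78)/(-30634) = -35431/(-21846) + √78/(-30634) = -35431*(-1/21846) + √78*(-1/30634) = 3221/1986 - √78/30634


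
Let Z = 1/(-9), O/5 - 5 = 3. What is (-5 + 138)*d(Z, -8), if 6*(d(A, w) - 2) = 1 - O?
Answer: -1197/2 ≈ -598.50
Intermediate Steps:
O = 40 (O = 25 + 5*3 = 25 + 15 = 40)
Z = -⅑ ≈ -0.11111
d(A, w) = -9/2 (d(A, w) = 2 + (1 - 1*40)/6 = 2 + (1 - 40)/6 = 2 + (⅙)*(-39) = 2 - 13/2 = -9/2)
(-5 + 138)*d(Z, -8) = (-5 + 138)*(-9/2) = 133*(-9/2) = -1197/2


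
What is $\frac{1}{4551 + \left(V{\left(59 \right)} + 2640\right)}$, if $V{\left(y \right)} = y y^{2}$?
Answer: $\frac{1}{212570} \approx 4.7043 \cdot 10^{-6}$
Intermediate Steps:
$V{\left(y \right)} = y^{3}$
$\frac{1}{4551 + \left(V{\left(59 \right)} + 2640\right)} = \frac{1}{4551 + \left(59^{3} + 2640\right)} = \frac{1}{4551 + \left(205379 + 2640\right)} = \frac{1}{4551 + 208019} = \frac{1}{212570}$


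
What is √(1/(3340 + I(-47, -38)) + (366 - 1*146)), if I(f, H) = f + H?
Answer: √2330908755/3255 ≈ 14.832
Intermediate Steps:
I(f, H) = H + f
√(1/(3340 + I(-47, -38)) + (366 - 1*146)) = √(1/(3340 + (-38 - 47)) + (366 - 1*146)) = √(1/(3340 - 85) + (366 - 146)) = √(1/3255 + 220) = √(716101/3255) = √2330908755/3255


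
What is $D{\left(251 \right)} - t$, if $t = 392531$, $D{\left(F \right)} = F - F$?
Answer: $-392531$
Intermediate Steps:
$D{\left(F \right)} = 0$
$D{\left(251 \right)} - t = 0 - 392531 = -392531$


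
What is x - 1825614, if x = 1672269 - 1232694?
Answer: -1386039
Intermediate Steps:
x = 439575
x - 1825614 = 439575 - 1825614 = -1386039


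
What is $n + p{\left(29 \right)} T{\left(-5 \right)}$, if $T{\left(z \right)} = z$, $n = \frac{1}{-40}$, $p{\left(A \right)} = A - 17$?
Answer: $- \frac{2401}{40} \approx -60.025$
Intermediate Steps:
$p{\left(A \right)} = -17 + A$
$n = - \frac{1}{40} \approx -0.025$
$n + p{\left(29 \right)} T{\left(-5 \right)} = - \frac{1}{40} + \left(-17 + 29\right) \left(-5\right) = - \frac{1}{40} + 12 \left(-5\right) = - \frac{1}{40} - 60 = - \frac{2401}{40}$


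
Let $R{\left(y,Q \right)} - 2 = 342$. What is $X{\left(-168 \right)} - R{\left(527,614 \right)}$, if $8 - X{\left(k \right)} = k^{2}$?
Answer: $-28560$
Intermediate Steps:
$X{\left(k \right)} = 8 - k^{2}$
$R{\left(y,Q \right)} = 344$ ($R{\left(y,Q \right)} = 2 + 342 = 344$)
$X{\left(-168 \right)} - R{\left(527,614 \right)} = \left(8 - \left(-168\right)^{2}\right) - 344 = \left(8 - 28224\right) - 344 = -28216 - 344 = -28560$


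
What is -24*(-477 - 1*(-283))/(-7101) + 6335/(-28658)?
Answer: -8496023/9690498 ≈ -0.87674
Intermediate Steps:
-24*(-477 - 1*(-283))/(-7101) + 6335/(-28658) = -24*(-477 + 283)*(-1/7101) + 6335*(-1/28658) = -24*(-194)*(-1/7101) - 905/4094 = 4656*(-1/7101) - 905/4094 = -1552/2367 - 905/4094 = -8496023/9690498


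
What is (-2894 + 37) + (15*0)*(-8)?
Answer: -2857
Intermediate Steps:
(-2894 + 37) + (15*0)*(-8) = -2857 + 0*(-8) = -2857 + 0 = -2857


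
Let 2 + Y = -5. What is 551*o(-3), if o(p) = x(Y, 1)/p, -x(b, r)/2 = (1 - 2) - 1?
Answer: -2204/3 ≈ -734.67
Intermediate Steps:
Y = -7 (Y = -2 - 5 = -7)
x(b, r) = 4 (x(b, r) = -2*((1 - 2) - 1) = -2*(-1 - 1) = -2*(-2) = 4)
o(p) = 4/p
551*o(-3) = 551*(4/(-3)) = 551*(4*(-1/3)) = 551*(-4/3) = -2204/3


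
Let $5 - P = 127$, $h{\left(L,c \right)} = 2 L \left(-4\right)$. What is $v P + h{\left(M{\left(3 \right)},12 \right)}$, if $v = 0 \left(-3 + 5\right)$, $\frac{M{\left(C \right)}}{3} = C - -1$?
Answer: $-96$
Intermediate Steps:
$M{\left(C \right)} = 3 + 3 C$ ($M{\left(C \right)} = 3 \left(C - -1\right) = 3 \left(C + 1\right) = 3 \left(1 + C\right) = 3 + 3 C$)
$h{\left(L,c \right)} = - 8 L$
$P = -122$ ($P = 5 - 127 = -122$)
$v = 0$ ($v = 0 \cdot 2 = 0$)
$v P + h{\left(M{\left(3 \right)},12 \right)} = 0 \left(-122\right) - 8 \left(3 + 3 \cdot 3\right) = 0 - 8 \left(3 + 9\right) = 0 - 96 = -96$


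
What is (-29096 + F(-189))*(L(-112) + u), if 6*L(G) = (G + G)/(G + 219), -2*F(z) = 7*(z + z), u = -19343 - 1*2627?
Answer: 195868582586/321 ≈ 6.1018e+8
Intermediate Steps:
u = -21970 (u = -19343 - 2627 = -21970)
F(z) = -7*z (F(z) = -7*(z + z)/2 = -7*2*z/2 = -7*z)
L(G) = G/(3*(219 + G)) (L(G) = ((G + G)/(G + 219))/6 = ((2*G)/(219 + G))/6 = (2*G/(219 + G))/6 = G/(3*(219 + G)))
(-29096 + F(-189))*(L(-112) + u) = (-29096 - 7*(-189))*((⅓)*(-112)/(219 - 112) - 21970) = (-29096 + 1323)*((⅓)*(-112)/107 - 21970) = -27773*((⅓)*(-112)*(1/107) - 21970) = -27773*(-112/321 - 21970) = -27773*(-7052482/321) = 195868582586/321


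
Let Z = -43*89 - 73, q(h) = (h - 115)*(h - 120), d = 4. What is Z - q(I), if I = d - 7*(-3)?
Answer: -12450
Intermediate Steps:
I = 25 (I = 4 - 7*(-3) = 4 + 21 = 25)
q(h) = (-120 + h)*(-115 + h) (q(h) = (-115 + h)*(-120 + h) = (-120 + h)*(-115 + h))
Z = -3900 (Z = -3827 - 73 = -3900)
Z - q(I) = -3900 - (13800 + 25² - 235*25) = -3900 - (13800 + 625 - 5875) = -3900 - 1*8550 = -3900 - 8550 = -12450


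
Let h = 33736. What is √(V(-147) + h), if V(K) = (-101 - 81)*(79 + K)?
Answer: 4*√2882 ≈ 214.74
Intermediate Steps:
V(K) = -14378 - 182*K (V(K) = -182*(79 + K) = -14378 - 182*K)
√(V(-147) + h) = √((-14378 - 182*(-147)) + 33736) = √((-14378 + 26754) + 33736) = √(12376 + 33736) = √46112 = 4*√2882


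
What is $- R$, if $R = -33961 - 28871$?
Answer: $62832$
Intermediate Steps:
$R = -62832$ ($R = -33961 - 28871 = -62832$)
$- R = \left(-1\right) \left(-62832\right) = 62832$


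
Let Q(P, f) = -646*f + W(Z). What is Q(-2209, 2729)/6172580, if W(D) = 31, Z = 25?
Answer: -1762903/6172580 ≈ -0.28560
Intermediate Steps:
Q(P, f) = 31 - 646*f (Q(P, f) = -646*f + 31 = 31 - 646*f)
Q(-2209, 2729)/6172580 = (31 - 646*2729)/6172580 = (31 - 1762934)*(1/6172580) = -1762903*1/6172580 = -1762903/6172580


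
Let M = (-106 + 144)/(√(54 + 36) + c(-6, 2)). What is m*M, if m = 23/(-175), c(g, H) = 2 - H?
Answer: -437*√10/2625 ≈ -0.52644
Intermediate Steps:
m = -23/175 (m = 23*(-1/175) = -23/175 ≈ -0.13143)
M = 19*√10/15 (M = (-106 + 144)/(√(54 + 36) + (2 - 1*2)) = 38/(√90 + (2 - 2)) = 38/(3*√10 + 0) = 38/((3*√10)) = 38*(√10/30) = 19*√10/15 ≈ 4.0056)
m*M = -437*√10/2625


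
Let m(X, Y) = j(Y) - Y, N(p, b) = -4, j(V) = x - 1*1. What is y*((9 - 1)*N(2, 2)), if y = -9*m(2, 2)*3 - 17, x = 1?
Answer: -1184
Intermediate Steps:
j(V) = 0 (j(V) = 1 - 1*1 = 1 - 1 = 0)
m(X, Y) = -Y (m(X, Y) = 0 - Y = -Y)
y = 37 (y = -9*(-1*2)*3 - 17 = -(-18)*3 - 17 = -9*(-6) - 17 = 54 - 17 = 37)
y*((9 - 1)*N(2, 2)) = 37*((9 - 1)*(-4)) = 37*(8*(-4)) = 37*(-32) = -1184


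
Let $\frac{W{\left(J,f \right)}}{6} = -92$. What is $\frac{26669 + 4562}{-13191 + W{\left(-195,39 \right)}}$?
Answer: $- \frac{31231}{13743} \approx -2.2725$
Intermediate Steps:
$W{\left(J,f \right)} = -552$ ($W{\left(J,f \right)} = 6 \left(-92\right) = -552$)
$\frac{26669 + 4562}{-13191 + W{\left(-195,39 \right)}} = \frac{26669 + 4562}{-13191 - 552} = \frac{31231}{-13743} = 31231 \left(- \frac{1}{13743}\right) = - \frac{31231}{13743}$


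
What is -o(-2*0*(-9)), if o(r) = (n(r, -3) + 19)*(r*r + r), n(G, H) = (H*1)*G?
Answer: 0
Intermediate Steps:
n(G, H) = G*H (n(G, H) = H*G = G*H)
o(r) = (19 - 3*r)*(r + r²) (o(r) = (r*(-3) + 19)*(r*r + r) = (-3*r + 19)*(r² + r) = (19 - 3*r)*(r + r²))
-o(-2*0*(-9)) = --2*0*(-9)*(19 - 3*(-2*0*(-9))² + 16*(-2*0*(-9))) = -0*(-9)*(19 - 3*(0*(-9))² + 16*(0*(-9))) = -0*(19 - 3*0² + 16*0) = -0*(19 - 3*0 + 0) = -0*(19 + 0 + 0) = -0*19 = -1*0 = 0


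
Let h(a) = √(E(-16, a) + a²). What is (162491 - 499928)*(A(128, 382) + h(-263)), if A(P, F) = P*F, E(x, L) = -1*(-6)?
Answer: -16499319552 - 1687185*√2767 ≈ -1.6588e+10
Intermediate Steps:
E(x, L) = 6
A(P, F) = F*P
h(a) = √(6 + a²)
(162491 - 499928)*(A(128, 382) + h(-263)) = (162491 - 499928)*(382*128 + √(6 + (-263)²)) = -337437*(48896 + √(6 + 69169)) = -337437*(48896 + √69175) = -337437*(48896 + 5*√2767) = -16499319552 - 1687185*√2767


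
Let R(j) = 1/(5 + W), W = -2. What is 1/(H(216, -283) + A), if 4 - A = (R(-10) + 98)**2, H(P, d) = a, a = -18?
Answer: -9/87151 ≈ -0.00010327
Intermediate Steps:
H(P, d) = -18
R(j) = 1/3 (R(j) = 1/(5 - 2) = 1/3)
A = -86989/9 (A = 4 - (1/3 + 98)**2 = 4 - (295/3)**2 = 4 - 1*87025/9 = 4 - 87025/9 = -86989/9 ≈ -9665.4)
1/(H(216, -283) + A) = 1/(-18 - 86989/9) = 1/(-87151/9) = -9/87151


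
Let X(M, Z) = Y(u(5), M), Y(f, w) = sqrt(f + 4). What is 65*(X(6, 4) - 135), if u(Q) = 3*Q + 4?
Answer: -8775 + 65*sqrt(23) ≈ -8463.3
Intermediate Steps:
u(Q) = 4 + 3*Q
Y(f, w) = sqrt(4 + f)
X(M, Z) = sqrt(23) (X(M, Z) = sqrt(4 + (4 + 3*5)) = sqrt(4 + (4 + 15)) = sqrt(4 + 19) = sqrt(23))
65*(X(6, 4) - 135) = 65*(sqrt(23) - 135) = 65*(-135 + sqrt(23)) = -8775 + 65*sqrt(23)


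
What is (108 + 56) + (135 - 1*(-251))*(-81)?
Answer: -31102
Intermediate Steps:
(108 + 56) + (135 - 1*(-251))*(-81) = 164 + (135 + 251)*(-81) = 164 + 386*(-81) = 164 - 31266 = -31102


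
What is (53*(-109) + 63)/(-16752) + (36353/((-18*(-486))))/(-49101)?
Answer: 102239880659/299815812504 ≈ 0.34101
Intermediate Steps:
(53*(-109) + 63)/(-16752) + (36353/((-18*(-486))))/(-49101) = (-5777 + 63)*(-1/16752) + (36353/8748)*(-1/49101) = -5714*(-1/16752) + (36353*(1/8748))*(-1/49101) = 2857/8376 + (36353/8748)*(-1/49101) = 2857/8376 - 36353/429535548 = 102239880659/299815812504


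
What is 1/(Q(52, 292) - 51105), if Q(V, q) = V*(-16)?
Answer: -1/51937 ≈ -1.9254e-5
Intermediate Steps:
Q(V, q) = -16*V
1/(Q(52, 292) - 51105) = 1/(-16*52 - 51105) = 1/(-832 - 51105) = 1/(-51937) = -1/51937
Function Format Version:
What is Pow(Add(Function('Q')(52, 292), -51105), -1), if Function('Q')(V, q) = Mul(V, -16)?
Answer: Rational(-1, 51937) ≈ -1.9254e-5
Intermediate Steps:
Function('Q')(V, q) = Mul(-16, V)
Pow(Add(Function('Q')(52, 292), -51105), -1) = Pow(Add(Mul(-16, 52), -51105), -1) = Pow(Add(-832, -51105), -1) = Pow(-51937, -1) = Rational(-1, 51937)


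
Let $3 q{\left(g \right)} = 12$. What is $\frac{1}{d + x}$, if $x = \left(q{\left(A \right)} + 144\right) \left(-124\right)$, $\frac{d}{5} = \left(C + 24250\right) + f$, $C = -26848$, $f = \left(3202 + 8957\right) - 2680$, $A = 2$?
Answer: $\frac{1}{16053} \approx 6.2294 \cdot 10^{-5}$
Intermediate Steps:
$q{\left(g \right)} = 4$ ($q{\left(g \right)} = \frac{1}{3} \cdot 12 = 4$)
$f = 9479$ ($f = 12159 - 2680 = 9479$)
$d = 34405$ ($d = 5 \left(\left(-26848 + 24250\right) + 9479\right) = 5 \left(-2598 + 9479\right) = 5 \cdot 6881 = 34405$)
$x = -18352$ ($x = \left(4 + 144\right) \left(-124\right) = 148 \left(-124\right) = -18352$)
$\frac{1}{d + x} = \frac{1}{34405 - 18352} = \frac{1}{16053}$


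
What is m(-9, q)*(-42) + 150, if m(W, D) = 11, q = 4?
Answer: -312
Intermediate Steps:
m(-9, q)*(-42) + 150 = 11*(-42) + 150 = -462 + 150 = -312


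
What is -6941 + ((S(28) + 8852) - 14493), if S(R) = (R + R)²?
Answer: -9446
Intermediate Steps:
S(R) = 4*R² (S(R) = (2*R)² = 4*R²)
-6941 + ((S(28) + 8852) - 14493) = -6941 + ((4*28² + 8852) - 14493) = -6941 + ((4*784 + 8852) - 14493) = -6941 + ((3136 + 8852) - 14493) = -6941 + (11988 - 14493) = -6941 - 2505 = -9446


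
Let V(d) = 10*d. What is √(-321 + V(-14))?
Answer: I*√461 ≈ 21.471*I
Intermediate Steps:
√(-321 + V(-14)) = √(-321 + 10*(-14)) = √(-321 - 140) = √(-461) = I*√461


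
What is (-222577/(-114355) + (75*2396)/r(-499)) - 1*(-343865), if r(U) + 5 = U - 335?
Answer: 32971367409528/95943845 ≈ 3.4365e+5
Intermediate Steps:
r(U) = -340 + U (r(U) = -5 + (U - 335) = -5 + (-335 + U) = -340 + U)
(-222577/(-114355) + (75*2396)/r(-499)) - 1*(-343865) = (-222577/(-114355) + (75*2396)/(-340 - 499)) - 1*(-343865) = (-222577*(-1/114355) + 179700/(-839)) + 343865 = (222577/114355 + 179700*(-1/839)) + 343865 = (222577/114355 - 179700/839) + 343865 = -20362851397/95943845 + 343865 = 32971367409528/95943845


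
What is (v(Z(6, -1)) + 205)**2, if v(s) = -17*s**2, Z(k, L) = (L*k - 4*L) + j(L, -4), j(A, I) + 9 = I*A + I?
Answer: 3429904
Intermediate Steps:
j(A, I) = -9 + I + A*I (j(A, I) = -9 + (I*A + I) = -9 + (A*I + I) = -9 + (I + A*I) = -9 + I + A*I)
Z(k, L) = -13 - 8*L + L*k (Z(k, L) = (L*k - 4*L) + (-9 - 4 + L*(-4)) = (-4*L + L*k) + (-9 - 4 - 4*L) = (-4*L + L*k) + (-13 - 4*L) = -13 - 8*L + L*k)
(v(Z(6, -1)) + 205)**2 = (-17*(-13 - 8*(-1) - 1*6)**2 + 205)**2 = (-17*(-13 + 8 - 6)**2 + 205)**2 = (-17*(-11)**2 + 205)**2 = (-17*121 + 205)**2 = (-2057 + 205)**2 = (-1852)**2 = 3429904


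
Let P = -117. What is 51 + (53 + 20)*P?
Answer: -8490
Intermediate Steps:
51 + (53 + 20)*P = 51 + (53 + 20)*(-117) = 51 + 73*(-117) = 51 - 8541 = -8490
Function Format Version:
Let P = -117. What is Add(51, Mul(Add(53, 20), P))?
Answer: -8490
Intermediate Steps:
Add(51, Mul(Add(53, 20), P)) = Add(51, Mul(Add(53, 20), -117)) = Add(51, Mul(73, -117)) = Add(51, -8541) = -8490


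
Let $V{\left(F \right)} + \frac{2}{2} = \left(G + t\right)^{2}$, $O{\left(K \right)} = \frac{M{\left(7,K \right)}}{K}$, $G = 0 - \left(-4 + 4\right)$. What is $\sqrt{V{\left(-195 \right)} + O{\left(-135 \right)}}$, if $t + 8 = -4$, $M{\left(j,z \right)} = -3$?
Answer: $\frac{2 \sqrt{8045}}{15} \approx 11.959$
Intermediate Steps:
$G = 0$ ($G = 0 - 0 = 0 + 0 = 0$)
$t = -12$ ($t = -8 - 4 = -12$)
$O{\left(K \right)} = - \frac{3}{K}$
$V{\left(F \right)} = 143$ ($V{\left(F \right)} = -1 + \left(0 - 12\right)^{2} = -1 + \left(-12\right)^{2} = -1 + 144 = 143$)
$\sqrt{V{\left(-195 \right)} + O{\left(-135 \right)}} = \sqrt{143 - \frac{3}{-135}} = \sqrt{143 - - \frac{1}{45}} = \sqrt{143 + \frac{1}{45}} = \sqrt{\frac{6436}{45}} = \frac{2 \sqrt{8045}}{15}$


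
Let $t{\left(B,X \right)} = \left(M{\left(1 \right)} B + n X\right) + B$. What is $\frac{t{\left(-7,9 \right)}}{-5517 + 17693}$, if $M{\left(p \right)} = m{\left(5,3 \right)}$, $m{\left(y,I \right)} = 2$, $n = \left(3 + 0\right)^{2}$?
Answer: $\frac{15}{3044} \approx 0.0049277$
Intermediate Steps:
$n = 9$ ($n = 3^{2} = 9$)
$M{\left(p \right)} = 2$
$t{\left(B,X \right)} = 3 B + 9 X$ ($t{\left(B,X \right)} = \left(2 B + 9 X\right) + B = 3 B + 9 X$)
$\frac{t{\left(-7,9 \right)}}{-5517 + 17693} = \frac{3 \left(-7\right) + 9 \cdot 9}{-5517 + 17693} = \frac{-21 + 81}{12176} = \frac{1}{12176} \cdot 60 = \frac{15}{3044}$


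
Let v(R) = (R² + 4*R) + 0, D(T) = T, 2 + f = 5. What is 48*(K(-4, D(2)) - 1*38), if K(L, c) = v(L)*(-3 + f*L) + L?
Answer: -2016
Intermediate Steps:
f = 3 (f = -2 + 5 = 3)
v(R) = R² + 4*R
K(L, c) = L + L*(-3 + 3*L)*(4 + L) (K(L, c) = (L*(4 + L))*(-3 + 3*L) + L = L*(-3 + 3*L)*(4 + L) + L = L + L*(-3 + 3*L)*(4 + L))
48*(K(-4, D(2)) - 1*38) = 48*(-4*(-11 + 3*(-4)² + 9*(-4)) - 1*38) = 48*(-4*(-11 + 3*16 - 36) - 38) = 48*(-4*(-11 + 48 - 36) - 38) = 48*(-4*1 - 38) = 48*(-4 - 38) = 48*(-42) = -2016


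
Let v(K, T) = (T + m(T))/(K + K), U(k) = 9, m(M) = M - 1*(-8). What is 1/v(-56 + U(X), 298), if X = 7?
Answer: -47/302 ≈ -0.15563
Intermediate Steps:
m(M) = 8 + M (m(M) = M + 8 = 8 + M)
v(K, T) = (8 + 2*T)/(2*K) (v(K, T) = (T + (8 + T))/(K + K) = (8 + 2*T)/((2*K)) = (8 + 2*T)*(1/(2*K)) = (8 + 2*T)/(2*K))
1/v(-56 + U(X), 298) = 1/((4 + 298)/(-56 + 9)) = 1/(302/(-47)) = 1/(-1/47*302) = 1/(-302/47) = -47/302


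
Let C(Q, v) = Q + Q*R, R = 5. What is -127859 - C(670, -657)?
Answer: -131879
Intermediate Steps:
C(Q, v) = 6*Q (C(Q, v) = Q + Q*5 = Q + 5*Q = 6*Q)
-127859 - C(670, -657) = -127859 - 6*670 = -127859 - 1*4020 = -127859 - 4020 = -131879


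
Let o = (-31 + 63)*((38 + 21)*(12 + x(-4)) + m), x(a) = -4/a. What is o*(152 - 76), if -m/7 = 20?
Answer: 1524864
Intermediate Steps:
m = -140 (m = -7*20 = -140)
o = 20064 (o = (-31 + 63)*((38 + 21)*(12 - 4/(-4)) - 140) = 32*(59*(12 - 4*(-¼)) - 140) = 32*(59*(12 + 1) - 140) = 32*(59*13 - 140) = 32*(767 - 140) = 32*627 = 20064)
o*(152 - 76) = 20064*(152 - 76) = 20064*76 = 1524864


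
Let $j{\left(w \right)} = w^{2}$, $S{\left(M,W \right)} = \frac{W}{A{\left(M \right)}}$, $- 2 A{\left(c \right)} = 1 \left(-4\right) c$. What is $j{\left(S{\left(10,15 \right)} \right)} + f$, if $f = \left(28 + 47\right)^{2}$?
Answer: $\frac{90009}{16} \approx 5625.6$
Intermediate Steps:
$A{\left(c \right)} = 2 c$ ($A{\left(c \right)} = - \frac{1 \left(-4\right) c}{2} = - \frac{\left(-4\right) c}{2} = 2 c$)
$f = 5625$ ($f = 75^{2} = 5625$)
$S{\left(M,W \right)} = \frac{W}{2 M}$
$j{\left(S{\left(10,15 \right)} \right)} + f = \left(\frac{1}{2} \cdot 15 \cdot \frac{1}{10}\right)^{2} + 5625 = \left(\frac{3}{4}\right)^{2} + 5625 = \frac{9}{16} + 5625 = \frac{90009}{16}$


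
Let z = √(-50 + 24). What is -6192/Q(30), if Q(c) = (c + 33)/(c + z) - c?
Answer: 17812320/80441 - 43344*I*√26/80441 ≈ 221.43 - 2.7475*I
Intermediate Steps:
z = I*√26 (z = √(-26) = I*√26 ≈ 5.099*I)
Q(c) = -c + (33 + c)/(c + I*√26) (Q(c) = (c + 33)/(c + I*√26) - c = (33 + c)/(c + I*√26) - c = -c + (33 + c)/(c + I*√26))
-6192/Q(30) = -6192*(30 + I*√26)/(33 + 30 - 1*30² - 1*I*30*√26) = -6192*(30 + I*√26)/(33 + 30 - 1*900 - 30*I*√26) = -6192*(30 + I*√26)/(33 + 30 - 900 - 30*I*√26) = -6192*(30 + I*√26)/(-837 - 30*I*√26)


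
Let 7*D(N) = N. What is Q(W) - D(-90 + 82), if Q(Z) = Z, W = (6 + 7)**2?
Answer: 1191/7 ≈ 170.14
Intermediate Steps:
D(N) = N/7
W = 169 (W = 13**2 = 169)
Q(W) - D(-90 + 82) = 169 - (-90 + 82)/7 = 169 - (-8)/7 = 169 - 1*(-8/7) = 169 + 8/7 = 1191/7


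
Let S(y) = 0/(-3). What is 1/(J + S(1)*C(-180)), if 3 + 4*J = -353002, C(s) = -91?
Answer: -4/353005 ≈ -1.1331e-5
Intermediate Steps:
S(y) = 0 (S(y) = 0*(-⅓) = 0)
J = -353005/4 (J = -¾ + (¼)*(-353002) = -¾ - 176501/2 = -353005/4 ≈ -88251.)
1/(J + S(1)*C(-180)) = 1/(-353005/4 + 0*(-91)) = 1/(-353005/4 + 0) = 1/(-353005/4) = -4/353005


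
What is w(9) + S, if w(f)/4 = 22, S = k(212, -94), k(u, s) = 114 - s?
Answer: 296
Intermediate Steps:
S = 208 (S = 114 - 1*(-94) = 114 + 94 = 208)
w(f) = 88 (w(f) = 4*22 = 88)
w(9) + S = 88 + 208 = 296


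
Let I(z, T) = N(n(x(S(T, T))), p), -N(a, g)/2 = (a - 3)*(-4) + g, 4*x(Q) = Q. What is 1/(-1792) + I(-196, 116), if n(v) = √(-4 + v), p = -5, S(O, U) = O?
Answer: 46591/1792 ≈ 25.999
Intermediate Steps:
x(Q) = Q/4
N(a, g) = -24 - 2*g + 8*a (N(a, g) = -2*((a - 3)*(-4) + g) = -2*((-3 + a)*(-4) + g) = -2*((12 - 4*a) + g) = -2*(12 + g - 4*a) = -24 - 2*g + 8*a)
I(z, T) = -14 + 8*√(-4 + T/4) (I(z, T) = -24 - 2*(-5) + 8*√(-4 + T/4) = -24 + 10 + 8*√(-4 + T/4) = -14 + 8*√(-4 + T/4))
1/(-1792) + I(-196, 116) = 1/(-1792) + (-14 + 4*√(-16 + 116)) = -1/1792 + (-14 + 4*√100) = -1/1792 + (-14 + 4*10) = -1/1792 + (-14 + 40) = -1/1792 + 26 = 46591/1792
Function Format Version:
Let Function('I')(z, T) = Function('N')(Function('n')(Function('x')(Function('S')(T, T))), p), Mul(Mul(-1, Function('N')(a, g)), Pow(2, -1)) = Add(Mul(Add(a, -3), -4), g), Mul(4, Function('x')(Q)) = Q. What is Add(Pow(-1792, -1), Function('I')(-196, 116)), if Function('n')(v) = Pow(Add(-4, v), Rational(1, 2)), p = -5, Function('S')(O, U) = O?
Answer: Rational(46591, 1792) ≈ 25.999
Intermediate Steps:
Function('x')(Q) = Mul(Rational(1, 4), Q)
Function('N')(a, g) = Add(-24, Mul(-2, g), Mul(8, a)) (Function('N')(a, g) = Mul(-2, Add(Mul(Add(a, -3), -4), g)) = Mul(-2, Add(Mul(Add(-3, a), -4), g)) = Mul(-2, Add(Add(12, Mul(-4, a)), g)) = Mul(-2, Add(12, g, Mul(-4, a))) = Add(-24, Mul(-2, g), Mul(8, a)))
Function('I')(z, T) = Add(-14, Mul(8, Pow(Add(-4, Mul(Rational(1, 4), T)), Rational(1, 2)))) (Function('I')(z, T) = Add(-24, Mul(-2, -5), Mul(8, Pow(Add(-4, Mul(Rational(1, 4), T)), Rational(1, 2)))) = Add(-24, 10, Mul(8, Pow(Add(-4, Mul(Rational(1, 4), T)), Rational(1, 2)))) = Add(-14, Mul(8, Pow(Add(-4, Mul(Rational(1, 4), T)), Rational(1, 2)))))
Add(Pow(-1792, -1), Function('I')(-196, 116)) = Add(Pow(-1792, -1), Add(-14, Mul(4, Pow(Add(-16, 116), Rational(1, 2))))) = Add(Rational(-1, 1792), Add(-14, Mul(4, Pow(100, Rational(1, 2))))) = Add(Rational(-1, 1792), Add(-14, Mul(4, 10))) = Add(Rational(-1, 1792), Add(-14, 40)) = Add(Rational(-1, 1792), 26) = Rational(46591, 1792)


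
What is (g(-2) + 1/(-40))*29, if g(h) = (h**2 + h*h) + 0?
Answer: 9251/40 ≈ 231.27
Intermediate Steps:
g(h) = 2*h**2 (g(h) = (h**2 + h**2) + 0 = 2*h**2 + 0 = 2*h**2)
(g(-2) + 1/(-40))*29 = (2*(-2)**2 + 1/(-40))*29 = (2*4 - 1/40)*29 = (8 - 1/40)*29 = (319/40)*29 = 9251/40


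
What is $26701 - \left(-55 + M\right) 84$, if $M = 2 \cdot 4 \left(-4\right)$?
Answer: $34009$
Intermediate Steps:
$M = -32$ ($M = 8 \left(-4\right) = -32$)
$26701 - \left(-55 + M\right) 84 = 26701 - \left(-55 - 32\right) 84 = 26701 - \left(-87\right) 84 = 26701 - -7308 = 26701 + 7308 = 34009$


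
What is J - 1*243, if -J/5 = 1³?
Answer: -248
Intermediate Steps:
J = -5 (J = -5*1³ = -5*1 = -5)
J - 1*243 = -5 - 1*243 = -5 - 243 = -248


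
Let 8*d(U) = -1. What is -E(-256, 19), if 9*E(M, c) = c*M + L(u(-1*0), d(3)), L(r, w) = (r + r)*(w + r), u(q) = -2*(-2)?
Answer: 537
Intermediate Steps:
d(U) = -1/8 (d(U) = (1/8)*(-1) = -1/8)
u(q) = 4
L(r, w) = 2*r*(r + w) (L(r, w) = (2*r)*(r + w) = 2*r*(r + w))
E(M, c) = 31/9 + M*c/9 (E(M, c) = (c*M + 2*4*(4 - 1/8))/9 = (M*c + 2*4*(31/8))/9 = (M*c + 31)/9 = (31 + M*c)/9 = 31/9 + M*c/9)
-E(-256, 19) = -(31/9 + (1/9)*(-256)*19) = -(31/9 - 4864/9) = -1*(-537) = 537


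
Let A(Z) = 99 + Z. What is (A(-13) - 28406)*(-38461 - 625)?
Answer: 1106915520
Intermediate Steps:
(A(-13) - 28406)*(-38461 - 625) = ((99 - 13) - 28406)*(-38461 - 625) = (86 - 28406)*(-39086) = -28320*(-39086) = 1106915520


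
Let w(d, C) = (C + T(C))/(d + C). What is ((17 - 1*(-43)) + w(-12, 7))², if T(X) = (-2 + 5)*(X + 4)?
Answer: 2704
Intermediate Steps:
T(X) = 12 + 3*X (T(X) = 3*(4 + X) = 12 + 3*X)
w(d, C) = (12 + 4*C)/(C + d) (w(d, C) = (C + (12 + 3*C))/(d + C) = (12 + 4*C)/(C + d))
((17 - 1*(-43)) + w(-12, 7))² = ((17 - 1*(-43)) + 4*(3 + 7)/(7 - 12))² = ((17 + 43) + 4*10/(-5))² = (60 + 4*(-⅕)*10)² = (60 - 8)² = 52² = 2704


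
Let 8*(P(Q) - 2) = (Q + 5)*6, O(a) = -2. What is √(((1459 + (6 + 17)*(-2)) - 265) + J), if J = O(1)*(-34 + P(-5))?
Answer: 2*√303 ≈ 34.814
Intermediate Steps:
P(Q) = 23/4 + 3*Q/4 (P(Q) = 2 + ((Q + 5)*6)/8 = 2 + ((5 + Q)*6)/8 = 2 + (30 + 6*Q)/8 = 2 + (15/4 + 3*Q/4) = 23/4 + 3*Q/4)
J = 64 (J = -2*(-34 + (23/4 + (¾)*(-5))) = -2*(-34 + (23/4 - 15/4)) = -2*(-34 + 2) = -2*(-32) = 64)
√(((1459 + (6 + 17)*(-2)) - 265) + J) = √(((1459 + (6 + 17)*(-2)) - 265) + 64) = √(((1459 + 23*(-2)) - 265) + 64) = √(((1459 - 46) - 265) + 64) = √((1413 - 265) + 64) = √(1148 + 64) = √1212 = 2*√303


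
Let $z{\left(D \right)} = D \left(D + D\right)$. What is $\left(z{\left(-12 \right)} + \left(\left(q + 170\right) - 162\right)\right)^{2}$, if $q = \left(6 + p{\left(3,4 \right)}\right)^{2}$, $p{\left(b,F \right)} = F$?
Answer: $156816$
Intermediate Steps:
$q = 100$ ($q = \left(6 + 4\right)^{2} = 10^{2} = 100$)
$z{\left(D \right)} = 2 D^{2}$ ($z{\left(D \right)} = D 2 D = 2 D^{2}$)
$\left(z{\left(-12 \right)} + \left(\left(q + 170\right) - 162\right)\right)^{2} = \left(2 \left(-12\right)^{2} + \left(\left(100 + 170\right) - 162\right)\right)^{2} = \left(2 \cdot 144 + \left(270 - 162\right)\right)^{2} = \left(288 + 108\right)^{2} = 396^{2} = 156816$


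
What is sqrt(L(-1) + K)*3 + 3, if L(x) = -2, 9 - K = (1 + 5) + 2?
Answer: 3 + 3*I ≈ 3.0 + 3.0*I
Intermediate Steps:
K = 1 (K = 9 - ((1 + 5) + 2) = 9 - (6 + 2) = 9 - 1*8 = 9 - 8 = 1)
sqrt(L(-1) + K)*3 + 3 = sqrt(-2 + 1)*3 + 3 = sqrt(-1)*3 + 3 = I*3 + 3 = 3*I + 3 = 3 + 3*I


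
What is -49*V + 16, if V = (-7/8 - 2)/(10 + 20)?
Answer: 4967/240 ≈ 20.696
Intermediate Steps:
V = -23/240 (V = (-7*⅛ - 2)/30 = (-7/8 - 2)*(1/30) = -23/8*1/30 = -23/240 ≈ -0.095833)
-49*V + 16 = -49*(-23/240) + 16 = 1127/240 + 16 = 4967/240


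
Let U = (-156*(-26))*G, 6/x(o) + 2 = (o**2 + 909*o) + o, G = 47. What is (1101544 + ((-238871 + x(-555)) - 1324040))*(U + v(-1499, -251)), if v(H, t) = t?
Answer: -17305967192853615/197027 ≈ -8.7836e+10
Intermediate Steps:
x(o) = 6/(-2 + o**2 + 910*o) (x(o) = 6/(-2 + ((o**2 + 909*o) + o)) = 6/(-2 + (o**2 + 910*o)) = 6/(-2 + o**2 + 910*o))
U = 190632 (U = -156*(-26)*47 = 4056*47 = 190632)
(1101544 + ((-238871 + x(-555)) - 1324040))*(U + v(-1499, -251)) = (1101544 + ((-238871 + 6/(-2 + (-555)**2 + 910*(-555))) - 1324040))*(190632 - 251) = (1101544 + ((-238871 + 6/(-2 + 308025 - 505050)) - 1324040))*190381 = (1101544 + ((-238871 + 6/(-197027)) - 1324040))*190381 = (1101544 + ((-238871 + 6*(-1/197027)) - 1324040))*190381 = (1101544 + ((-238871 - 6/197027) - 1324040))*190381 = (1101544 + (-47064036523/197027 - 1324040))*190381 = (1101544 - 307935665603/197027)*190381 = -90901755915/197027*190381 = -17305967192853615/197027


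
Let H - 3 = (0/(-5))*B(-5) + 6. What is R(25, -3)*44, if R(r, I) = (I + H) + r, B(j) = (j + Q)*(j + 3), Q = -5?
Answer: 1364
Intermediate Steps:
B(j) = (-5 + j)*(3 + j) (B(j) = (j - 5)*(j + 3) = (-5 + j)*(3 + j))
H = 9 (H = 3 + ((0/(-5))*(-15 + (-5)² - 2*(-5)) + 6) = 3 + ((0*(-⅕))*(-15 + 25 + 10) + 6) = 3 + (0*20 + 6) = 3 + (0 + 6) = 3 + 6 = 9)
R(r, I) = 9 + I + r (R(r, I) = (I + 9) + r = (9 + I) + r = 9 + I + r)
R(25, -3)*44 = (9 - 3 + 25)*44 = 31*44 = 1364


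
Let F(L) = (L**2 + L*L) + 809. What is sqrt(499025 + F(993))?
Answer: 2*sqrt(617983) ≈ 1572.2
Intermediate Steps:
F(L) = 809 + 2*L**2 (F(L) = (L**2 + L**2) + 809 = 2*L**2 + 809 = 809 + 2*L**2)
sqrt(499025 + F(993)) = sqrt(499025 + (809 + 2*993**2)) = sqrt(499025 + (809 + 2*986049)) = sqrt(499025 + (809 + 1972098)) = sqrt(499025 + 1972907) = sqrt(2471932) = 2*sqrt(617983)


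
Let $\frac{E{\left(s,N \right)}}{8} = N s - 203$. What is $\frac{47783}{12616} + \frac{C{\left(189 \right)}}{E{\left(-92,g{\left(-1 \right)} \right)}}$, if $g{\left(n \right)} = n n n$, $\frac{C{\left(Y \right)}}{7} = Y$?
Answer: $\frac{536257}{233396} \approx 2.2976$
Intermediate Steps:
$C{\left(Y \right)} = 7 Y$
$g{\left(n \right)} = n^{3}$ ($g{\left(n \right)} = n^{2} n = n^{3}$)
$E{\left(s,N \right)} = -1624 + 8 N s$ ($E{\left(s,N \right)} = 8 \left(N s - 203\right) = 8 \left(-203 + N s\right) = -1624 + 8 N s$)
$\frac{47783}{12616} + \frac{C{\left(189 \right)}}{E{\left(-92,g{\left(-1 \right)} \right)}} = \frac{47783}{12616} + \frac{7 \cdot 189}{-1624 + 8 \left(-1\right)^{3} \left(-92\right)} = 47783 \cdot \frac{1}{12616} + \frac{1323}{-1624 + 8 \left(-1\right) \left(-92\right)} = \frac{47783}{12616} + \frac{1323}{-1624 + 736} = \frac{47783}{12616} + \frac{1323}{-888} = \frac{47783}{12616} + 1323 \left(- \frac{1}{888}\right) = \frac{47783}{12616} - \frac{441}{296} = \frac{536257}{233396}$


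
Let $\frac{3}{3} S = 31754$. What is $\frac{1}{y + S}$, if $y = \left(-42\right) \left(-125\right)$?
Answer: $\frac{1}{37004} \approx 2.7024 \cdot 10^{-5}$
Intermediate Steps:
$S = 31754$
$y = 5250$
$\frac{1}{y + S} = \frac{1}{5250 + 31754} = \frac{1}{37004}$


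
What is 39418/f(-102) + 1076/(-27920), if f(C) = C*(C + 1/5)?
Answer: 680861129/181193820 ≈ 3.7576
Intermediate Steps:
f(C) = C*(1/5 + C) (f(C) = C*(C + 1/5) = C*(1/5 + C))
39418/f(-102) + 1076/(-27920) = 39418/((-102*(1/5 - 102))) + 1076/(-27920) = 39418/((-102*(-509/5))) + 1076*(-1/27920) = 39418/(51918/5) - 269/6980 = 39418*(5/51918) - 269/6980 = 98545/25959 - 269/6980 = 680861129/181193820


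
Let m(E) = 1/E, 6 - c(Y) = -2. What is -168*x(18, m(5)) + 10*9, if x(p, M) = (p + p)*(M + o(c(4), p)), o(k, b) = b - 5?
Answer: -398718/5 ≈ -79744.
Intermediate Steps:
c(Y) = 8 (c(Y) = 6 - 1*(-2) = 6 + 2 = 8)
o(k, b) = -5 + b
x(p, M) = 2*p*(-5 + M + p) (x(p, M) = (p + p)*(M + (-5 + p)) = (2*p)*(-5 + M + p) = 2*p*(-5 + M + p))
-168*x(18, m(5)) + 10*9 = -336*18*(-5 + 1/5 + 18) + 10*9 = -336*18*(-5 + ⅕ + 18) + 90 = -336*18*66/5 + 90 = -168*2376/5 + 90 = -399168/5 + 90 = -398718/5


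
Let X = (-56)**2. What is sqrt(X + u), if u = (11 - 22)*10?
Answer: sqrt(3026) ≈ 55.009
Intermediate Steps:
u = -110 (u = -11*10 = -110)
X = 3136
sqrt(X + u) = sqrt(3136 - 110) = sqrt(3026)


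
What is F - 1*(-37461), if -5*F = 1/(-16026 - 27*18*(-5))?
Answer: 2546598781/67980 ≈ 37461.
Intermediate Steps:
F = 1/67980 (F = -1/(5*(-16026 - 27*18*(-5))) = -1/(5*(-16026 - 486*(-5))) = -1/(5*(-16026 + 2430)) = -⅕/(-13596) = -⅕*(-1/13596) = 1/67980 ≈ 1.4710e-5)
F - 1*(-37461) = 1/67980 - 1*(-37461) = 1/67980 + 37461 = 2546598781/67980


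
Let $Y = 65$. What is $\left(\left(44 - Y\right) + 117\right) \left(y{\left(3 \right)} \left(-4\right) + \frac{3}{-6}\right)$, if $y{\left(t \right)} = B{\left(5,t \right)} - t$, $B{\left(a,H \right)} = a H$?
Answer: $-4656$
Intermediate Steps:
$B{\left(a,H \right)} = H a$
$y{\left(t \right)} = 4 t$ ($y{\left(t \right)} = t 5 - t = 5 t - t = 4 t$)
$\left(\left(44 - Y\right) + 117\right) \left(y{\left(3 \right)} \left(-4\right) + \frac{3}{-6}\right) = \left(\left(44 - 65\right) + 117\right) \left(4 \cdot 3 \left(-4\right) + \frac{3}{-6}\right) = \left(\left(44 - 65\right) + 117\right) \left(12 \left(-4\right) + 3 \left(- \frac{1}{6}\right)\right) = \left(-21 + 117\right) \left(-48 - \frac{1}{2}\right) = 96 \left(- \frac{97}{2}\right) = -4656$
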